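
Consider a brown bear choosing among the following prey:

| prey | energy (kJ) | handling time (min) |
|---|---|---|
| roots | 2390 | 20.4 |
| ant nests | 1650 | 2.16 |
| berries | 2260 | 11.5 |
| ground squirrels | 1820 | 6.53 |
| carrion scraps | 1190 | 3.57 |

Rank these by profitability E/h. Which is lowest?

Profitability E/h (kJ/min): roots = 2390/20.4 = 117, ant nests = 1650/2.16 = 764, berries = 2260/11.5 = 197, ground squirrels = 1820/6.53 = 279, carrion scraps = 1190/3.57 = 333.
Ranked: ant nests > carrion scraps > ground squirrels > berries > roots.

roots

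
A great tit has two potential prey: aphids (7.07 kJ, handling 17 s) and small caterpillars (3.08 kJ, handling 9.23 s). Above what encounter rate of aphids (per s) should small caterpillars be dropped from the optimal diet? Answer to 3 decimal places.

0.239 per s

The zero-one rule: include small caterpillars iff E₂/h₂ > λE₁/(1+λh₁). Equality gives the switch point.
λE₁h₂ = E₂ + λE₂h₁ ⇒ λ = E₂/(E₁h₂ − E₂h₁) = 3.08/(65.26 − 52.36) = 0.2388 per s.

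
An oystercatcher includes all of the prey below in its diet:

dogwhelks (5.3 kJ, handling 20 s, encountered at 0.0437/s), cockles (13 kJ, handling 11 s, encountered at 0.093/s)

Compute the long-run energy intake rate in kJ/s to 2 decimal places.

Energy encountered per unit search time: 0.0437×5.3 + 0.093×13 = 1.441 kJ/s.
Handling time per unit search time: 0.0437×20 + 0.093×11 = 1.897.
Rate = 1.441/(1 + 1.897) = 0.4973 kJ/s.

0.50 kJ/s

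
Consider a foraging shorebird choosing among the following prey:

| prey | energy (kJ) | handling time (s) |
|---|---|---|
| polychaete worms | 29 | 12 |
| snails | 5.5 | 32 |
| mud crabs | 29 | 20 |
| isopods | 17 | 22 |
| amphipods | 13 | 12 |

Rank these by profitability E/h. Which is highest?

polychaete worms

Profitability E/h (kJ/s): polychaete worms = 29/12 = 2.42, snails = 5.5/32 = 0.172, mud crabs = 29/20 = 1.45, isopods = 17/22 = 0.773, amphipods = 13/12 = 1.08.
Ranked: polychaete worms > mud crabs > amphipods > isopods > snails.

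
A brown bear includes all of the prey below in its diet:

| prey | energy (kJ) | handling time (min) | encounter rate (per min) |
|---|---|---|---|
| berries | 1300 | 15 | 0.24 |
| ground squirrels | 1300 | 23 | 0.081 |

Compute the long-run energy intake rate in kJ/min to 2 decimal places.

64.57 kJ/min

R = Σλ_iE_i / (1 + Σλ_ih_i)
Numerator: 0.24×1300 + 0.081×1300 = 417.3
Denominator: 1 + 0.24×15 + 0.081×23 = 6.463
R = 417.3/6.463 = 64.57 kJ/min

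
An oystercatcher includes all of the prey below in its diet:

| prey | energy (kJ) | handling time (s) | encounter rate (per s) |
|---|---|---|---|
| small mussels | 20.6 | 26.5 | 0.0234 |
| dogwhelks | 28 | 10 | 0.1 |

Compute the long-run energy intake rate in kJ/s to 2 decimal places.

R = (0.0234×20.6 + 0.1×28) / (1 + 0.0234×26.5 + 0.1×10) = 3.282/2.62 = 1.253 kJ/s.

1.25 kJ/s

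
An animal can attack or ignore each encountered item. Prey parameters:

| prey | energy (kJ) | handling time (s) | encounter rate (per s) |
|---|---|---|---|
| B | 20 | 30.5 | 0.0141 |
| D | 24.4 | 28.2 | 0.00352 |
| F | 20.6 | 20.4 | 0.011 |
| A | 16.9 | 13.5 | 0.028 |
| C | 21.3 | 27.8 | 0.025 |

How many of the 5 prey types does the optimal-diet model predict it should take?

5

Profitabilities (E/h, kJ/s): A 1.25, F 1.01, D 0.865, C 0.766, B 0.656. Add prey in this order while the next type's profitability exceeds the intake rate on those already taken.
Rate on top 1: 0.3434. F: 1.01 > 0.3434 → include.
Rate on top 2: 0.4367. D: 0.865 > 0.4367 → include.
Rate on top 3: 0.4617. C: 0.766 > 0.4617 → include.
Rate on top 4: 0.55. B: 0.656 > 0.55 → include.
Optimal diet: A, F, D, C, B — 5 of 5 types.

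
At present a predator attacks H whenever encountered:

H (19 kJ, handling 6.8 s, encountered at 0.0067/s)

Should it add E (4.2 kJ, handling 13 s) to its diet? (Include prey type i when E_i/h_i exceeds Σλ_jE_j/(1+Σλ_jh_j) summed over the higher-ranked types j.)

Yes

Current rate: (0.0067×19)/(1 + 0.0067×6.8) = 0.1218 kJ/s.
E: E/h = 4.2/13 = 0.3231 kJ/s.
0.3231 > 0.1218, so adding E raises the average — include it.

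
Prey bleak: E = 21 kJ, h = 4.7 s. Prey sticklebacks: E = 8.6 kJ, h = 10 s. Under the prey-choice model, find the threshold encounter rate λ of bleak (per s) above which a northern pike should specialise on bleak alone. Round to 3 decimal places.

At the threshold, the rate on bleak alone equals the profitability of sticklebacks: λ·21/(1 + λ·4.7) = 8.6/10 = 0.86.
Rearranging, λ(21 − 0.86×4.7) = 0.86, so λ = 0.86/16.96 = 0.05071 per s.

0.051 per s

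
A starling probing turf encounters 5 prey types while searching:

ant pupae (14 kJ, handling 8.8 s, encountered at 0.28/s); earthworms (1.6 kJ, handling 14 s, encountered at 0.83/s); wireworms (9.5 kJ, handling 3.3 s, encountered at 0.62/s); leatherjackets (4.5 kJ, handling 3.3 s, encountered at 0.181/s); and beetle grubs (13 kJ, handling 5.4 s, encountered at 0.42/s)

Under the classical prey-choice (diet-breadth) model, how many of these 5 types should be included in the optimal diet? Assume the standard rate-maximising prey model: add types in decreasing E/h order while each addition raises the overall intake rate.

2

E/h in descending order: wireworms 2.88, beetle grubs 2.41, ant pupae 1.59, leatherjackets 1.36, earthworms 0.114 kJ/s. The optimal diet is the largest prefix of this list for which every included type satisfies E_i/h_i > R on the types above it.
Rate on top 1: 1.934. beetle grubs: 2.41 > 1.934 → include.
Rate on top 2: 2.136. ant pupae: 1.59 < 2.136 → exclude; stop.
Optimal diet: wireworms, beetle grubs — 2 of 5 types.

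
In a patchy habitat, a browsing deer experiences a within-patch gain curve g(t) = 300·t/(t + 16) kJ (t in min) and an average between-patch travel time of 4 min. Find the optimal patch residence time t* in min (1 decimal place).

8.0 min

By the marginal value theorem, leave when the instantaneous gain rate g'(t) equals the habitat-wide average g(t)/(T + t).
g'(t) = 300·16/(t + 16)². Setting 300·16/(t+16)² = 300t/[(t+16)(4+t)] gives 16(4+t) = t(t+16), so t² = 16×4 = 64.
t* = √64 = 8 min.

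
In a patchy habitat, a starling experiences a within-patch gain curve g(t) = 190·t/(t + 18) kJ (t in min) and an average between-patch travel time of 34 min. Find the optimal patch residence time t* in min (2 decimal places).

24.74 min

By the marginal value theorem, leave when the instantaneous gain rate g'(t) equals the habitat-wide average g(t)/(T + t).
g'(t) = 190·18/(t + 18)². Setting 190·18/(t+18)² = 190t/[(t+18)(34+t)] gives 18(34+t) = t(t+18), so t² = 18×34 = 612.
t* = √612 = 24.74 min.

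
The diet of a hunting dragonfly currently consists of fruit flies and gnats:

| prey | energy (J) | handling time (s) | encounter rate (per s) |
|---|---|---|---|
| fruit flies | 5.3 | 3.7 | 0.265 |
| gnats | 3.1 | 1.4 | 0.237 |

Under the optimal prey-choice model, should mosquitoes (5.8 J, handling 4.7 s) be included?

Yes

Intake rate on the current diet: R = (0.265×5.3 + 0.237×3.1) / (1 + 0.265×3.7 + 0.237×1.4) = 2.139/2.312 = 0.9251 J/s.
Profitability of mosquitoes: 5.8/4.7 = 1.234 J/s.
1.234 > 0.9251, so adding mosquitoes raises the average — include it.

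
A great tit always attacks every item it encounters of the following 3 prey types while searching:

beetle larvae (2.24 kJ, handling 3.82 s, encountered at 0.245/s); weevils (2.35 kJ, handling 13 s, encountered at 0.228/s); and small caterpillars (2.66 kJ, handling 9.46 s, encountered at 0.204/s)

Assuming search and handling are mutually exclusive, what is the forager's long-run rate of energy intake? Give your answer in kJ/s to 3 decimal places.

0.238 kJ/s

R = (0.245×2.24 + 0.228×2.35 + 0.204×2.66) / (1 + 0.245×3.82 + 0.228×13 + 0.204×9.46) = 1.627/6.83 = 0.2383 kJ/s.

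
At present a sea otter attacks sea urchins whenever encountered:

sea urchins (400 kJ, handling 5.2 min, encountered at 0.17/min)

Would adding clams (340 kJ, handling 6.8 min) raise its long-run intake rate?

Yes

Current rate: (0.17×400)/(1 + 0.17×5.2) = 36.09 kJ/min.
Profitability of clams: 340/6.8 = 50 kJ/min.
50 > 36.09, so adding clams raises the average — include it.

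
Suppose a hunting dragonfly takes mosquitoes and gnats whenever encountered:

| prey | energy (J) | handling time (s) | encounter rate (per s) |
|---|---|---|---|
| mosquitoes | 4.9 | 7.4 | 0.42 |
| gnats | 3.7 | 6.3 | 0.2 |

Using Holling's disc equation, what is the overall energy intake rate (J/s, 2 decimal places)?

R = Σλ_iE_i / (1 + Σλ_ih_i)
Numerator: 0.42×4.9 + 0.2×3.7 = 2.798
Denominator: 1 + 0.42×7.4 + 0.2×6.3 = 5.368
R = 2.798/5.368 = 0.5212 J/s

0.52 J/s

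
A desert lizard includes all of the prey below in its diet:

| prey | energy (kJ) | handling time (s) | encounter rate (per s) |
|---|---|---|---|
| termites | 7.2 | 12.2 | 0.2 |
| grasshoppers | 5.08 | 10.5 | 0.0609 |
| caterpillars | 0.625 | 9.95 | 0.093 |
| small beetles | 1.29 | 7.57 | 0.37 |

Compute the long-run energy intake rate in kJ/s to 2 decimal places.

R = (0.2×7.2 + 0.0609×5.08 + 0.093×0.625 + 0.37×1.29) / (1 + 0.2×12.2 + 0.0609×10.5 + 0.093×9.95 + 0.37×7.57) = 2.285/7.806 = 0.2927 kJ/s.

0.29 kJ/s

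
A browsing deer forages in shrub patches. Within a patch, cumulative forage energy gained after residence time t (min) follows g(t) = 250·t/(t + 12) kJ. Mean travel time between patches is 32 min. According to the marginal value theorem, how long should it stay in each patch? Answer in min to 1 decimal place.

Maximise g(t)/(T+t): set derivative to zero → g'(t)(T+t) = g(t).
g'(t) = 250·12/(t + 12)². Setting 250·12/(t+12)² = 250t/[(t+12)(32+t)] gives 12(32+t) = t(t+12), so t² = 12×32 = 384.
t* = √384 = 19.6 min.

19.6 min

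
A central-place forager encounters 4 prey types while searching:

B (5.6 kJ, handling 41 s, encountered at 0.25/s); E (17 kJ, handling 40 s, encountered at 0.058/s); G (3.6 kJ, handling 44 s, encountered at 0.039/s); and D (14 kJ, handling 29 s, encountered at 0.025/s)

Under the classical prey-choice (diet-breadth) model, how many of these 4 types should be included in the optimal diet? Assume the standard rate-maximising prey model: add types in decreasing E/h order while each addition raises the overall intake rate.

E/h in descending order: D 0.483, E 0.425, B 0.137, G 0.0818 kJ/s. The optimal diet is the largest prefix of this list for which every included type satisfies E_i/h_i > R on the types above it.
Rate on top 1: 0.2029. E: 0.425 > 0.2029 → include.
Rate on top 2: 0.3303. B: 0.137 < 0.3303 → exclude; stop.
Optimal diet: D, E — 2 of 4 types.

2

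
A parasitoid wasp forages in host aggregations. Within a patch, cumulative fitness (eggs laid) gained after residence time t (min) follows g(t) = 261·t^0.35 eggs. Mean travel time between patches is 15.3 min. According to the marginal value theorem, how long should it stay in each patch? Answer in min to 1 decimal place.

Optimal t* satisfies g'(t*) = g(t*)/(T + t*).
g'(t) = 0.35·261·t^-0.65. Setting 0.35·261·t^-0.65 = 261·t^0.35/(15.3+t) gives 0.35(15.3+t) = t, so 0.65·t = 0.35×15.3.
t* = 0.35×15.3/0.65 = 8.238 min.

8.2 min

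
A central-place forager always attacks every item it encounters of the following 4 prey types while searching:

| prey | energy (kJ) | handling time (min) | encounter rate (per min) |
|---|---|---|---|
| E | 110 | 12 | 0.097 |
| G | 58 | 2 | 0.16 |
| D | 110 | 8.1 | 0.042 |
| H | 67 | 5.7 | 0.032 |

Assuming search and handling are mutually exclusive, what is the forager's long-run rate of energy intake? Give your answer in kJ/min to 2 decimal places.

R = (0.097×110 + 0.16×58 + 0.042×110 + 0.032×67) / (1 + 0.097×12 + 0.16×2 + 0.042×8.1 + 0.032×5.7) = 26.71/3.007 = 8.885 kJ/min.

8.89 kJ/min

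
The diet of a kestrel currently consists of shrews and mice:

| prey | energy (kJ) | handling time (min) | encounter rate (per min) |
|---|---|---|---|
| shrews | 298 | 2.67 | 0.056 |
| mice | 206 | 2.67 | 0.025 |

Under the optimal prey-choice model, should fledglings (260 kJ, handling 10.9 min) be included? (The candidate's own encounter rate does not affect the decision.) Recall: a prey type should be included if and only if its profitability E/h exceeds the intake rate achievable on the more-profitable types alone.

Yes

Intake rate on the current diet: R = (0.056×298 + 0.025×206) / (1 + 0.056×2.67 + 0.025×2.67) = 21.84/1.216 = 17.95 kJ/min.
Profitability of fledglings: 260/10.9 = 23.85 kJ/min.
23.85 > 17.95, so adding fledglings raises the average — include it.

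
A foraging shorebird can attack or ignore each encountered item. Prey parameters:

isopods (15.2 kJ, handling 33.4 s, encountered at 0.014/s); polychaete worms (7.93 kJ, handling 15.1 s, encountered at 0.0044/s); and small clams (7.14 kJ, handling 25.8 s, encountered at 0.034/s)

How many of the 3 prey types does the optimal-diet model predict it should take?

3

E/h in descending order: polychaete worms 0.525, isopods 0.455, small clams 0.277 kJ/s. The optimal diet is the largest prefix of this list for which every included type satisfies E_i/h_i > R on the types above it.
Rate on top 1: 0.03272. isopods: 0.455 > 0.03272 → include.
Rate on top 2: 0.1615. small clams: 0.277 > 0.1615 → include.
Optimal diet: polychaete worms, isopods, small clams — 3 of 3 types.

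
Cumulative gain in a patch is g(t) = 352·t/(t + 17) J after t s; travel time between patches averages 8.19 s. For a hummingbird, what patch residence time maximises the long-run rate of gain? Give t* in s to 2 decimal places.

Maximise g(t)/(T+t): set derivative to zero → g'(t)(T+t) = g(t).
g'(t) = 352·17/(t + 17)². Setting 352·17/(t+17)² = 352t/[(t+17)(8.19+t)] gives 17(8.19+t) = t(t+17), so t² = 17×8.19 = 139.2.
t* = √139.2 = 11.8 s.

11.80 s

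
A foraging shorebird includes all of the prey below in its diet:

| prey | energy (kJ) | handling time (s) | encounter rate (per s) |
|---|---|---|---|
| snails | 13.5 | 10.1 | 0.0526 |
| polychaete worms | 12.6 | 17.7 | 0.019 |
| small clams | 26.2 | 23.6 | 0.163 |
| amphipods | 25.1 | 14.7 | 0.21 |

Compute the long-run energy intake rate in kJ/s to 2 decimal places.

R = Σλ_iE_i / (1 + Σλ_ih_i)
Numerator: 0.0526×13.5 + 0.019×12.6 + 0.163×26.2 + 0.21×25.1 = 10.49
Denominator: 1 + 0.0526×10.1 + 0.019×17.7 + 0.163×23.6 + 0.21×14.7 = 8.801
R = 10.49/8.801 = 1.192 kJ/s

1.19 kJ/s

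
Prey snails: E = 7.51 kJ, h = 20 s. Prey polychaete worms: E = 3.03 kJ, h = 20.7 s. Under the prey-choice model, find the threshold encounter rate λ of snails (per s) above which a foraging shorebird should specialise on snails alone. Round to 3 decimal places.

0.032 per s

Drop polychaete worms once their profitability E₂/h₂ falls below the rate achievable on snails alone: E₂/h₂ = λE₁/(1 + λh₁).
Solve for λ: λE₁h₂ = E₂(1 + λh₁) → λ(E₁h₂ − E₂h₁) = E₂ → λ = E₂/(E₁h₂ − E₂h₁).
λ = 3.03/(7.51×20.7 − 3.03×20) = 3.03/94.86 = 0.03194 per s.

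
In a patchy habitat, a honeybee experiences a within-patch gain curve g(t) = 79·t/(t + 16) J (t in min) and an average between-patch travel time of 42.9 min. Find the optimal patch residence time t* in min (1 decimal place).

Optimal t* satisfies g'(t*) = g(t*)/(T + t*).
g'(t) = 79·16/(t + 16)². Setting 79·16/(t+16)² = 79t/[(t+16)(42.9+t)] gives 16(42.9+t) = t(t+16), so t² = 16×42.9 = 686.4.
t* = √686.4 = 26.2 min.

26.2 min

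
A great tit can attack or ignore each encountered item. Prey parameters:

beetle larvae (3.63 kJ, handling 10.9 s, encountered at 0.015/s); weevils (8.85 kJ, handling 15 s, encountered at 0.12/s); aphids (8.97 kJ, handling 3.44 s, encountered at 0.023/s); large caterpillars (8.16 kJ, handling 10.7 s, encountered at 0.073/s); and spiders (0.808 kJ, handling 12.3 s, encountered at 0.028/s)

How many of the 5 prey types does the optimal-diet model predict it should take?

3

Profitabilities (E/h, kJ/s): aphids 2.61, large caterpillars 0.763, weevils 0.59, beetle larvae 0.333, spiders 0.0657. Add prey in this order while the next type's profitability exceeds the intake rate on those already taken.
Rate on top 1: 0.1912. large caterpillars: 0.763 > 0.1912 → include.
Rate on top 2: 0.4311. weevils: 0.59 > 0.4311 → include.
Rate on top 3: 0.5093. beetle larvae: 0.333 < 0.5093 → exclude; stop.
Optimal diet: aphids, large caterpillars, weevils — 3 of 5 types.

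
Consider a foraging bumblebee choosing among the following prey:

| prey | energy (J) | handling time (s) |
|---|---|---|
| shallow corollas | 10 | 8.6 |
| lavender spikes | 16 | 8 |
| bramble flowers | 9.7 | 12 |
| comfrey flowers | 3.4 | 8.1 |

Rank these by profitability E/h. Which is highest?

lavender spikes

Profitability E/h (J/s): shallow corollas = 10/8.6 = 1.16, lavender spikes = 16/8 = 2, bramble flowers = 9.7/12 = 0.808, comfrey flowers = 3.4/8.1 = 0.42.
Ranked: lavender spikes > shallow corollas > bramble flowers > comfrey flowers.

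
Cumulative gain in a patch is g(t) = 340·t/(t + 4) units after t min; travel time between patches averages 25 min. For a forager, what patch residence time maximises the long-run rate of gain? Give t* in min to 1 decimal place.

10.0 min

Maximise g(t)/(T+t): set derivative to zero → g'(t)(T+t) = g(t).
g'(t) = 340·4/(t + 4)². Setting 340·4/(t+4)² = 340t/[(t+4)(25+t)] gives 4(25+t) = t(t+4), so t² = 4×25 = 100.
t* = √100 = 10 min.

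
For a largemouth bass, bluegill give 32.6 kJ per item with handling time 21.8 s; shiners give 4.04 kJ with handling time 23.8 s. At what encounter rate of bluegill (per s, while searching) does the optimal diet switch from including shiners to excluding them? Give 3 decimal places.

Drop shiners once their profitability E₂/h₂ falls below the rate achievable on bluegill alone: E₂/h₂ = λE₁/(1 + λh₁).
Solve for λ: λE₁h₂ = E₂(1 + λh₁) → λ(E₁h₂ − E₂h₁) = E₂ → λ = E₂/(E₁h₂ − E₂h₁).
λ = 4.04/(32.6×23.8 − 4.04×21.8) = 4.04/687.8 = 0.005874 per s.

0.006 per s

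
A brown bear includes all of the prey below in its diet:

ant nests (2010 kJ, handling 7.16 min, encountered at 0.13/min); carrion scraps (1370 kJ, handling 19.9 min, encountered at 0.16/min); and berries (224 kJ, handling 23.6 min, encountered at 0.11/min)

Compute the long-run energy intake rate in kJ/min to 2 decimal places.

R = Σλ_iE_i / (1 + Σλ_ih_i)
Numerator: 0.13×2010 + 0.16×1370 + 0.11×224 = 505.1
Denominator: 1 + 0.13×7.16 + 0.16×19.9 + 0.11×23.6 = 7.711
R = 505.1/7.711 = 65.51 kJ/min

65.51 kJ/min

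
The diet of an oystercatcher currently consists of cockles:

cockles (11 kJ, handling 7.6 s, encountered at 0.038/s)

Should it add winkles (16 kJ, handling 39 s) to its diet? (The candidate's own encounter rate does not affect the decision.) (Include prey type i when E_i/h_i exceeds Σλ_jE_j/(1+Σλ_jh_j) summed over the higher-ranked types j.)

Yes

Intake rate on the current diet: R = (0.038×11) / (1 + 0.038×7.6) = 0.418/1.289 = 0.3243 kJ/s.
winkles: E/h = 16/39 = 0.4103 kJ/s.
0.4103 > 0.3243, so adding winkles raises the average — include it.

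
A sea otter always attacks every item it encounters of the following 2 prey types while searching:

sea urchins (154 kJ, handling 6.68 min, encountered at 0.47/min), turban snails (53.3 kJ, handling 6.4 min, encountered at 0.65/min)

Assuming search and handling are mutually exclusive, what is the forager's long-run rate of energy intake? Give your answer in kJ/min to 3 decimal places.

Energy encountered per unit search time: 0.47×154 + 0.65×53.3 = 107 kJ/min.
Handling time per unit search time: 0.47×6.68 + 0.65×6.4 = 7.3.
Rate = 107/(1 + 7.3) = 12.9 kJ/min.

12.895 kJ/min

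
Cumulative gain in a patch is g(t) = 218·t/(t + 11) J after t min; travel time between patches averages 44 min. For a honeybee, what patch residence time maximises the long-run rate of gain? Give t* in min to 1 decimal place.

22.0 min

Optimal t* satisfies g'(t*) = g(t*)/(T + t*).
g'(t) = 218·11/(t + 11)². Setting 218·11/(t+11)² = 218t/[(t+11)(44+t)] gives 11(44+t) = t(t+11), so t² = 11×44 = 484.
t* = √484 = 22 min.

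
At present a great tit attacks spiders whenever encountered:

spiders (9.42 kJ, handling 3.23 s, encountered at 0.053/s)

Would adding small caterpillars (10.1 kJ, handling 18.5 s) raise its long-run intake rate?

On spiders alone, R = ΣλE/(1+Σλh) = 0.4993/1.171 = 0.4263 kJ/s.
Profitability of small caterpillars: 10.1/18.5 = 0.5459 kJ/s.
0.5459 > 0.4263, so adding small caterpillars raises the average — include it.

Yes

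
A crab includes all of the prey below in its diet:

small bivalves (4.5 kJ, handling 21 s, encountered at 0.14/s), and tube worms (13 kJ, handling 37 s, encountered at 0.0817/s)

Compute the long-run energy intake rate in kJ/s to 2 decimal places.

R = (0.14×4.5 + 0.0817×13) / (1 + 0.14×21 + 0.0817×37) = 1.692/6.963 = 0.243 kJ/s.

0.24 kJ/s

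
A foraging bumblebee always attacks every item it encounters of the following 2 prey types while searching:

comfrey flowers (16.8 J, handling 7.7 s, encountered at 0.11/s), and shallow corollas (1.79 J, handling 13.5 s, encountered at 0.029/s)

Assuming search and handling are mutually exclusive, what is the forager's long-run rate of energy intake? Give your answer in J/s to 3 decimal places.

0.849 J/s

R = Σλ_iE_i / (1 + Σλ_ih_i)
Numerator: 0.11×16.8 + 0.029×1.79 = 1.9
Denominator: 1 + 0.11×7.7 + 0.029×13.5 = 2.239
R = 1.9/2.239 = 0.8487 J/s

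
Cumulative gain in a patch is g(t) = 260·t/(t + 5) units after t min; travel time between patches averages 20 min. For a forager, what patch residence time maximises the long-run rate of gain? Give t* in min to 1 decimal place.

Maximise g(t)/(T+t): set derivative to zero → g'(t)(T+t) = g(t).
g'(t) = 260·5/(t + 5)². Setting 260·5/(t+5)² = 260t/[(t+5)(20+t)] gives 5(20+t) = t(t+5), so t² = 5×20 = 100.
t* = √100 = 10 min.

10.0 min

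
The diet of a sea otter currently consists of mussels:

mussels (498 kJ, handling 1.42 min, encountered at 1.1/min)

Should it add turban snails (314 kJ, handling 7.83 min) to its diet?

No

Intake rate on the current diet: R = (1.1×498) / (1 + 1.1×1.42) = 547.8/2.562 = 213.8 kJ/min.
Profitability of turban snails: 314/7.83 = 40.1 kJ/min.
40.1 < 213.8, so adding turban snails would lower the average — exclude it.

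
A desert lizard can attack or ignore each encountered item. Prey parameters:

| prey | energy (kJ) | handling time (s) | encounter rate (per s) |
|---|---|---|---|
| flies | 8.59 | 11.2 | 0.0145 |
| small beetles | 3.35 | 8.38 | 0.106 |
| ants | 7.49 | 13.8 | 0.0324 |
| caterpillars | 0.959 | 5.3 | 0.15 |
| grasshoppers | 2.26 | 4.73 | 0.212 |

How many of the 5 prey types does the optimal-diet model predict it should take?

4

E/h in descending order: flies 0.767, ants 0.543, grasshoppers 0.478, small beetles 0.4, caterpillars 0.181 kJ/s. The optimal diet is the largest prefix of this list for which every included type satisfies E_i/h_i > R on the types above it.
Rate on top 1: 0.1072. ants: 0.543 > 0.1072 → include.
Rate on top 2: 0.2282. grasshoppers: 0.478 > 0.2282 → include.
Rate on top 3: 0.324. small beetles: 0.4 > 0.324 → include.
Rate on top 4: 0.3432. caterpillars: 0.181 < 0.3432 → exclude; stop.
Optimal diet: flies, ants, grasshoppers, small beetles — 4 of 5 types.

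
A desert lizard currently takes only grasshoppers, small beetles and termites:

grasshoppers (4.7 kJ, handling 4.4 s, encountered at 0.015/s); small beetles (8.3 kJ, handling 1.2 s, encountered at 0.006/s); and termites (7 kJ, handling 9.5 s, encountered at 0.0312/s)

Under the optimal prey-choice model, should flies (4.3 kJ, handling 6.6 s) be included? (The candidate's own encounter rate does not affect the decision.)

Yes

Current rate: (0.015×4.7 + 0.006×8.3 + 0.0312×7)/(1 + 0.015×4.4 + 0.006×1.2 + 0.0312×9.5) = 0.2473 kJ/s.
flies: E/h = 4.3/6.6 = 0.6515 kJ/s.
0.6515 > 0.2473, so adding flies raises the average — include it.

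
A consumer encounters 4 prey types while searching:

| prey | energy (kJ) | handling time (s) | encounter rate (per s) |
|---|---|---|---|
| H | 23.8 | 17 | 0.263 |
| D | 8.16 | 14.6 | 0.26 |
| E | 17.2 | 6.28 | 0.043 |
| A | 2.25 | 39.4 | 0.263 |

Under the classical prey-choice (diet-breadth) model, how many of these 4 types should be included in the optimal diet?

E/h in descending order: E 2.74, H 1.4, D 0.559, A 0.0571 kJ/s. The optimal diet is the largest prefix of this list for which every included type satisfies E_i/h_i > R on the types above it.
Rate on top 1: 0.5823. H: 1.4 > 0.5823 → include.
Rate on top 2: 1.219. D: 0.559 < 1.219 → exclude; stop.
Optimal diet: E, H — 2 of 4 types.

2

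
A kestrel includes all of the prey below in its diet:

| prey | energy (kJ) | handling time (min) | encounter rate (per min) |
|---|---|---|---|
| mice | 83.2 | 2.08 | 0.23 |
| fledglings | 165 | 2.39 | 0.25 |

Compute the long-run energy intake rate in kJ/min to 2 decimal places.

R = (0.23×83.2 + 0.25×165) / (1 + 0.23×2.08 + 0.25×2.39) = 60.39/2.076 = 29.09 kJ/min.

29.09 kJ/min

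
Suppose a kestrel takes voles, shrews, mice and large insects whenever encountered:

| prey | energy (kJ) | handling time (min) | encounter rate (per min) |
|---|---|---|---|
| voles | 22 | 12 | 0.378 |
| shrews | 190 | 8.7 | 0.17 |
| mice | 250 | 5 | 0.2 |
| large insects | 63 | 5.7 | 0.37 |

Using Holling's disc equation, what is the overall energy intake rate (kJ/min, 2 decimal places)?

R = (0.378×22 + 0.17×190 + 0.2×250 + 0.37×63) / (1 + 0.378×12 + 0.17×8.7 + 0.2×5 + 0.37×5.7) = 113.9/10.12 = 11.25 kJ/min.

11.25 kJ/min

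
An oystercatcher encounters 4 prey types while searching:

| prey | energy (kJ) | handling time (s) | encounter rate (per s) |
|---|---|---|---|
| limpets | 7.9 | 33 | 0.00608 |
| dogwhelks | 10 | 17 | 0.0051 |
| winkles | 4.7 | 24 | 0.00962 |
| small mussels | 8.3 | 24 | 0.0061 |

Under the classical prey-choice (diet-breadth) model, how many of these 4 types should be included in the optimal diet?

4

Profitabilities (E/h, kJ/s): dogwhelks 0.588, small mussels 0.346, limpets 0.239, winkles 0.196. Add prey in this order while the next type's profitability exceeds the intake rate on those already taken.
Rate on top 1: 0.04693. small mussels: 0.346 > 0.04693 → include.
Rate on top 2: 0.08242. limpets: 0.239 > 0.08242 → include.
Rate on top 3: 0.1044. winkles: 0.196 > 0.1044 → include.
Optimal diet: dogwhelks, small mussels, limpets, winkles — 4 of 4 types.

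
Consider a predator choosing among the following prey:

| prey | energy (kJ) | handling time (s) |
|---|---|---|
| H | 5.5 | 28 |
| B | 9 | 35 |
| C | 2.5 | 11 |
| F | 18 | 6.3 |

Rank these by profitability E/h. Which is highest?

Profitability E/h (kJ/s): H = 5.5/28 = 0.196, B = 9/35 = 0.257, C = 2.5/11 = 0.227, F = 18/6.3 = 2.86.
Ranked: F > B > C > H.

F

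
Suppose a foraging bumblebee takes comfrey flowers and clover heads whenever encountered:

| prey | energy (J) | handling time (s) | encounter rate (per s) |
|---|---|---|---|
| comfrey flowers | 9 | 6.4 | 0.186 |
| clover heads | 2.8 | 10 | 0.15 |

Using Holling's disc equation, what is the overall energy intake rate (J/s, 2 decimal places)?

Energy encountered per unit search time: 0.186×9 + 0.15×2.8 = 2.094 J/s.
Handling time per unit search time: 0.186×6.4 + 0.15×10 = 2.69.
Rate = 2.094/(1 + 2.69) = 0.5674 J/s.

0.57 J/s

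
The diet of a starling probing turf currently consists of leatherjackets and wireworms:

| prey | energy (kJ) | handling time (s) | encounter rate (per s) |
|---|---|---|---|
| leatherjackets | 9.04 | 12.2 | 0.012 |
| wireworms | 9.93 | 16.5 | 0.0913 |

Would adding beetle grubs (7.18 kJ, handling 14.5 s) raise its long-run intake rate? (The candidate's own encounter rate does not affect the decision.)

Yes

On leatherjackets and wireworms alone, R = ΣλE/(1+Σλh) = 1.015/2.653 = 0.3826 kJ/s.
beetle grubs: E/h = 7.18/14.5 = 0.4952 kJ/s.
0.4952 > 0.3826, so adding beetle grubs raises the average — include it.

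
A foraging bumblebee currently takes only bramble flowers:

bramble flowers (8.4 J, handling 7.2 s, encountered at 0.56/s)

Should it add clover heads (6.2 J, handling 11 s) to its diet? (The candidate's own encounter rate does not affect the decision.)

On bramble flowers alone, R = ΣλE/(1+Σλh) = 4.704/5.032 = 0.9348 J/s.
clover heads: E/h = 6.2/11 = 0.5636 J/s.
Since 0.5636 < R, time spent handling clover heads is better spent searching.

No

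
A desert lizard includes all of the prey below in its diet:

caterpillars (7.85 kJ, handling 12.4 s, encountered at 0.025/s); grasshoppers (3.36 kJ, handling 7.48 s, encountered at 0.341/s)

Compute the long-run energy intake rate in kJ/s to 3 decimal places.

Energy encountered per unit search time: 0.025×7.85 + 0.341×3.36 = 1.342 kJ/s.
Handling time per unit search time: 0.025×12.4 + 0.341×7.48 = 2.861.
Rate = 1.342/(1 + 2.861) = 0.3476 kJ/s.

0.348 kJ/s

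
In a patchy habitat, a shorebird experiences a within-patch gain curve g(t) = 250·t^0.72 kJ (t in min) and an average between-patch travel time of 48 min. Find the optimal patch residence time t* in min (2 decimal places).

By the marginal value theorem, leave when the instantaneous gain rate g'(t) equals the habitat-wide average g(t)/(T + t).
g'(t) = 0.72·250·t^-0.28. Setting 0.72·250·t^-0.28 = 250·t^0.72/(48+t) gives 0.72(48+t) = t, so 0.28·t = 0.72×48.
t* = 0.72×48/0.28 = 123.4 min.

123.43 min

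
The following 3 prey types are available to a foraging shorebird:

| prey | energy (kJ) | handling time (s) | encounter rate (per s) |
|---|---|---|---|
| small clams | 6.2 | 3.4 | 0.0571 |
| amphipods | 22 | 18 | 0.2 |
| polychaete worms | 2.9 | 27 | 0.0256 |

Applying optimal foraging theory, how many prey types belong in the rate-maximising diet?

2

E/h in descending order: small clams 1.82, amphipods 1.22, polychaete worms 0.107 kJ/s. The optimal diet is the largest prefix of this list for which every included type satisfies E_i/h_i > R on the types above it.
Rate on top 1: 0.2965. amphipods: 1.22 > 0.2965 → include.
Rate on top 2: 0.9916. polychaete worms: 0.107 < 0.9916 → exclude; stop.
Optimal diet: small clams, amphipods — 2 of 3 types.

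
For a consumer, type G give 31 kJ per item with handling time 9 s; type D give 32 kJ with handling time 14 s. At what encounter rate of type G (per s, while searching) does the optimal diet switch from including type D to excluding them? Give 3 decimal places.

0.219 per s

The zero-one rule: include type D iff E₂/h₂ > λE₁/(1+λh₁). Equality gives the switch point.
λE₁h₂ = E₂ + λE₂h₁ ⇒ λ = E₂/(E₁h₂ − E₂h₁) = 32/(434 − 288) = 0.2192 per s.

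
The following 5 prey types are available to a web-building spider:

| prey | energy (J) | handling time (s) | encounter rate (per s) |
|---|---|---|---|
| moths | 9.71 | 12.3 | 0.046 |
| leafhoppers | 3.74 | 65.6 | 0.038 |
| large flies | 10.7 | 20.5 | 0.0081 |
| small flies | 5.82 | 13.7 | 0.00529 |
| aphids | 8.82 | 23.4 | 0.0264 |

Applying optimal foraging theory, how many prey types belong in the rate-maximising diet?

Rank by E/h (J/s): moths 0.789, large flies 0.522, small flies 0.425, aphids 0.377, leafhoppers 0.057. Include each in turn until the next type's E/h falls below the running intake rate.
Rate on top 1: 0.2853. large flies: 0.522 > 0.2853 → include.
Rate on top 2: 0.308. small flies: 0.425 > 0.308 → include.
Rate on top 3: 0.3126. aphids: 0.377 > 0.3126 → include.
Rate on top 4: 0.329. leafhoppers: 0.057 < 0.329 → exclude; stop.
Optimal diet: moths, large flies, small flies, aphids — 4 of 5 types.

4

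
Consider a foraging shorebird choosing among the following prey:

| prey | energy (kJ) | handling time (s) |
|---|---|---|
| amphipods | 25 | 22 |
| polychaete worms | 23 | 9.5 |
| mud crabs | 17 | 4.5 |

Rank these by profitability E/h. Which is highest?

mud crabs

In descending order of E/h:
mud crabs: 17/4.5 = 3.78 kJ/s
polychaete worms: 23/9.5 = 2.42 kJ/s
amphipods: 25/22 = 1.14 kJ/s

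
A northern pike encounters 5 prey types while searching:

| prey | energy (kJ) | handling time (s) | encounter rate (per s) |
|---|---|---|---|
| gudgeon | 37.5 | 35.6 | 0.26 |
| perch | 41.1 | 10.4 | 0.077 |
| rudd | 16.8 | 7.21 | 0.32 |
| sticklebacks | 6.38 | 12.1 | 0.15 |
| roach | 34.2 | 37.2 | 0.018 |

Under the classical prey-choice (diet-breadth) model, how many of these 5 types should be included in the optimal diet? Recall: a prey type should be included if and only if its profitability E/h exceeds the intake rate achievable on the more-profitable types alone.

2

Rank by E/h (kJ/s): perch 3.95, rudd 2.33, gudgeon 1.05, roach 0.919, sticklebacks 0.527. Include each in turn until the next type's E/h falls below the running intake rate.
Rate on top 1: 1.757. rudd: 2.33 > 1.757 → include.
Rate on top 2: 2.079. gudgeon: 1.05 < 2.079 → exclude; stop.
Optimal diet: perch, rudd — 2 of 5 types.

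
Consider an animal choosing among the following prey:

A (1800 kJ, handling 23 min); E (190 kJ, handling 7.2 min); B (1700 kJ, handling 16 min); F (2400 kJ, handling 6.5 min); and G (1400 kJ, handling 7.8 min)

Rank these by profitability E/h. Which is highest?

Profitability E/h (kJ/min): A = 1800/23 = 78.3, E = 190/7.2 = 26.4, B = 1700/16 = 106, F = 2400/6.5 = 369, G = 1400/7.8 = 179.
Ranked: F > G > B > A > E.

F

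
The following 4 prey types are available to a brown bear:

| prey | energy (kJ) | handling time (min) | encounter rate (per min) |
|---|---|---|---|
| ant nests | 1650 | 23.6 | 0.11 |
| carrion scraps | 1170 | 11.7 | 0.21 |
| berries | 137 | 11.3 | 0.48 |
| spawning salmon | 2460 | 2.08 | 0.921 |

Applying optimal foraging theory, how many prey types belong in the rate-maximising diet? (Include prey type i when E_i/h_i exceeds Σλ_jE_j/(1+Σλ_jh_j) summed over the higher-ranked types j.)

E/h in descending order: spawning salmon 1.18e+03, carrion scraps 100, ant nests 69.9, berries 12.1 kJ/min. The optimal diet is the largest prefix of this list for which every included type satisfies E_i/h_i > R on the types above it.
Rate on top 1: 777.1. carrion scraps: 100 < 777.1 → exclude; stop.
Optimal diet: spawning salmon — 1 of 4 types.

1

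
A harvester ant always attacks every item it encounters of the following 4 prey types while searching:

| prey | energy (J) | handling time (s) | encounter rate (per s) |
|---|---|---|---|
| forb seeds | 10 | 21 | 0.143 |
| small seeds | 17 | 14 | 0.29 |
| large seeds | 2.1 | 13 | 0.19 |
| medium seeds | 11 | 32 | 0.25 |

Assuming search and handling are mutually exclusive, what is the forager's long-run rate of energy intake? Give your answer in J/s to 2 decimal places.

R = Σλ_iE_i / (1 + Σλ_ih_i)
Numerator: 0.143×10 + 0.29×17 + 0.19×2.1 + 0.25×11 = 9.509
Denominator: 1 + 0.143×21 + 0.29×14 + 0.19×13 + 0.25×32 = 18.53
R = 9.509/18.53 = 0.5131 J/s

0.51 J/s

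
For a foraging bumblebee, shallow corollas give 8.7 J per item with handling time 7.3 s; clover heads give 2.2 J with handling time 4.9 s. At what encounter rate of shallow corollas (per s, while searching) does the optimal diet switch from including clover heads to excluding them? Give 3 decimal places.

At the threshold, the rate on shallow corollas alone equals the profitability of clover heads: λ·8.7/(1 + λ·7.3) = 2.2/4.9 = 0.449.
Rearranging, λ(8.7 − 0.449×7.3) = 0.449, so λ = 0.449/5.422 = 0.0828 per s.

0.083 per s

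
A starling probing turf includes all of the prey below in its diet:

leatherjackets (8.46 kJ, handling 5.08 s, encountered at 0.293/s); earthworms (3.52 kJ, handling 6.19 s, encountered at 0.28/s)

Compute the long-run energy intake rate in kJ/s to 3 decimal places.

R = (0.293×8.46 + 0.28×3.52) / (1 + 0.293×5.08 + 0.28×6.19) = 3.464/4.222 = 0.8206 kJ/s.

0.821 kJ/s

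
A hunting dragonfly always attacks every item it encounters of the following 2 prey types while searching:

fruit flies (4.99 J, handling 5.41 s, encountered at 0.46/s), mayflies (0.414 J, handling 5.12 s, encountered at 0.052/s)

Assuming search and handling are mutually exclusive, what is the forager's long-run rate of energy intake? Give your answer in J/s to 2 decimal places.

0.62 J/s

Energy encountered per unit search time: 0.46×4.99 + 0.052×0.414 = 2.317 J/s.
Handling time per unit search time: 0.46×5.41 + 0.052×5.12 = 2.755.
Rate = 2.317/(1 + 2.755) = 0.6171 J/s.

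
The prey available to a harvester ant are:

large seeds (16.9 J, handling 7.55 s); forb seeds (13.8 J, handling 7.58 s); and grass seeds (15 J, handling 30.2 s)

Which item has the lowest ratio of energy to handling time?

grass seeds

In descending order of E/h:
large seeds: 16.9/7.55 = 2.24 J/s
forb seeds: 13.8/7.58 = 1.82 J/s
grass seeds: 15/30.2 = 0.497 J/s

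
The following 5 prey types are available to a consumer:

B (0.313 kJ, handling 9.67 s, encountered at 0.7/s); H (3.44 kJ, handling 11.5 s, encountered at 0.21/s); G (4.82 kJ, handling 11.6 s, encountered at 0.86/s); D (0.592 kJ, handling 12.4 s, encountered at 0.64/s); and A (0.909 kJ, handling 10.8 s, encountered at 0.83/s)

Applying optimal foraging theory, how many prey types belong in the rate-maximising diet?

Profitabilities (E/h, kJ/s): G 0.416, H 0.299, A 0.0842, D 0.0477, B 0.0324. Add prey in this order while the next type's profitability exceeds the intake rate on those already taken.
Rate on top 1: 0.3777. H: 0.299 < 0.3777 → exclude; stop.
Optimal diet: G — 1 of 5 types.

1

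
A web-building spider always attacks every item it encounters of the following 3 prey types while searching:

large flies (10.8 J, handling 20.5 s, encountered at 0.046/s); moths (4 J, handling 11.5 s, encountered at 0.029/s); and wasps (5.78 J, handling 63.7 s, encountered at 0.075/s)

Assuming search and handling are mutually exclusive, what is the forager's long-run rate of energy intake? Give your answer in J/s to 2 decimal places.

0.15 J/s

R = (0.046×10.8 + 0.029×4 + 0.075×5.78) / (1 + 0.046×20.5 + 0.029×11.5 + 0.075×63.7) = 1.046/7.054 = 0.1483 J/s.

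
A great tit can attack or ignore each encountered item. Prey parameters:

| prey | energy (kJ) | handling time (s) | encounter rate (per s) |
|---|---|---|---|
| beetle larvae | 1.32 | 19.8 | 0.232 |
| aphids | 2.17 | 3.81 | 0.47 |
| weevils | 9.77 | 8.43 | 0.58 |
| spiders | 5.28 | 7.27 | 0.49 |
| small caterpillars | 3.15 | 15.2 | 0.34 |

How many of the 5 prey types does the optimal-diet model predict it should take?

1

E/h in descending order: weevils 1.16, spiders 0.726, aphids 0.57, small caterpillars 0.207, beetle larvae 0.0667 kJ/s. The optimal diet is the largest prefix of this list for which every included type satisfies E_i/h_i > R on the types above it.
Rate on top 1: 0.9622. spiders: 0.726 < 0.9622 → exclude; stop.
Optimal diet: weevils — 1 of 5 types.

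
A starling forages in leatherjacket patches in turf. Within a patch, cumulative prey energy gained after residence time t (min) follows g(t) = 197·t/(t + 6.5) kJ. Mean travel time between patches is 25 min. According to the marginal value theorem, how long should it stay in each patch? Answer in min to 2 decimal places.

Optimal t* satisfies g'(t*) = g(t*)/(T + t*).
g'(t) = 197·6.5/(t + 6.5)². Setting 197·6.5/(t+6.5)² = 197t/[(t+6.5)(25+t)] gives 6.5(25+t) = t(t+6.5), so t² = 6.5×25 = 162.5.
t* = √162.5 = 12.75 min.

12.75 min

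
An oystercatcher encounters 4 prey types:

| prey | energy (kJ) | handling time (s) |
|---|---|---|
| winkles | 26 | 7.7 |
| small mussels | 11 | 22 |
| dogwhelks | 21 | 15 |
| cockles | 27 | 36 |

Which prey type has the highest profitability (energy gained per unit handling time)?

winkles

In descending order of E/h:
winkles: 26/7.7 = 3.38 kJ/s
dogwhelks: 21/15 = 1.4 kJ/s
cockles: 27/36 = 0.75 kJ/s
small mussels: 11/22 = 0.5 kJ/s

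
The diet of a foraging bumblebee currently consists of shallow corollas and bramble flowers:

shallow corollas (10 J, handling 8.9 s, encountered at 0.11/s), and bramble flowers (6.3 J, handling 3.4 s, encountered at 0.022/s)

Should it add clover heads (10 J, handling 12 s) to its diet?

On shallow corollas and bramble flowers alone, R = ΣλE/(1+Σλh) = 1.239/2.054 = 0.6031 J/s.
Profitability of clover heads: 10/12 = 0.8333 J/s.
Since 0.8333 > R, including clover heads increases the long-run rate.

Yes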